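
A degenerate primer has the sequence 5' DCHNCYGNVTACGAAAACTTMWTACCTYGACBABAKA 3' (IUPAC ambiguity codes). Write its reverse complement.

5'-TMTVTVGTCRAGGTAWKAAGTTTTCGTABNCRGNDGH-3'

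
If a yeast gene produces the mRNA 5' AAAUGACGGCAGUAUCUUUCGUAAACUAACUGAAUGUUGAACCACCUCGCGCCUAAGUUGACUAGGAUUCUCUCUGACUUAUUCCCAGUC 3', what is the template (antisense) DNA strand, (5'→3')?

5'-GACTGGGAATAAGTCAGAGAGAATCCTAGTCAACTTAGGCGCGAGGTGGTTCAACATTCAGTTAGTTTACGAAAGATACTGCCGTCATTT-3'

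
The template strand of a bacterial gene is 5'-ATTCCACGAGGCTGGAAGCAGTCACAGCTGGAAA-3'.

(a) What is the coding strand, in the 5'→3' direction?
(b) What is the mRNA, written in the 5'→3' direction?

(a) The coding strand is the reverse complement of the template: complement TAAGGTGCTCCGACCTTCGTCAGTGTCGACCTTT, then reverse.
(b) mRNA has the coding-strand sequence with T→U.

(a) 5'-TTTCCAGCTGTGACTGCTTCCAGCCTCGTGGAAT-3'
(b) 5′-UUUCCAGCUGUGACUGCUUCCAGCCUCGUGGAAU-3′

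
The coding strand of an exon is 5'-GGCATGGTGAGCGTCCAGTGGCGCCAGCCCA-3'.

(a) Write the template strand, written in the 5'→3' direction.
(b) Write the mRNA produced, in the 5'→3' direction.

(a) The template strand is the reverse complement of the coding strand: complement CCGTACCACTCGCAGGTCACCGCGGTCGGGT, then reverse.
(b) mRNA matches the coding strand with T→U.

(a) 5'-TGGGCTGGCGCCACTGGACGCTCACCATGCC-3'
(b) 5'-GGCAUGGUGAGCGUCCAGUGGCGCCAGCCCA-3'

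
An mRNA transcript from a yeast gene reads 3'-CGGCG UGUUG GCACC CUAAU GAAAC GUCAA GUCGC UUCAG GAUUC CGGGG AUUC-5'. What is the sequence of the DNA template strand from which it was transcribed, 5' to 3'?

Written 5'→3' the mRNA is CUUAGGGGCCUUAGGACUUCGCUGAACUGCAAAGUAAUCCCACGGUUGUGCGGC, so the coding DNA strand is CTTAGGGGCCTTAGGACTTCGCTGAACTGCAAAGTAATCCCACGGTTGTGCGGC. The template is its reverse complement.

5'-GCCGCACAACCGTGGGATTACTTTGCAGTTCAGCGAAGTCCTAAGGCCCCTAAG-3'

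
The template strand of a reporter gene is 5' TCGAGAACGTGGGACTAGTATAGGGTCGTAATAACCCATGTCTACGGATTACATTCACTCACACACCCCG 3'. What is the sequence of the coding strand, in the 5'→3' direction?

5'-CGGGGTGTGTGAGTGAATGTAATCCGTAGACATGGGTTATTACGACCCTATACTAGTCCCACGTTCTCGA-3'

The coding strand is complementary and antiparallel to the template: take the complement (A↔T, G↔C) and reverse.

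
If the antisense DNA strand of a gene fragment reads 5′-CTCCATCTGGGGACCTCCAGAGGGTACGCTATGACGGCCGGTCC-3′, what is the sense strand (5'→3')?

5'-GGACCGGCCGTCATAGCGTACCCTCTGGAGGTCCCCAGATGGAG-3'

The coding strand is complementary and antiparallel to the template: take the complement (A↔T, G↔C) and reverse.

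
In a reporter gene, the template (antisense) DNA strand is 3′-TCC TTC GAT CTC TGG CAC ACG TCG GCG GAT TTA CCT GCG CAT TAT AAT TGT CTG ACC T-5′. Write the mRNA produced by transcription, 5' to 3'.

5'-AGGAAGCUAGAGACCGUGUGCAGCCGCCUAAAUGGACGCGUAAUAUUAACAGACUGGA-3'

Reading the template 3'→5' as shown, RNA polymerase pairs each base (A→U, T→A, G↔C) to build mRNA 5'→3' directly.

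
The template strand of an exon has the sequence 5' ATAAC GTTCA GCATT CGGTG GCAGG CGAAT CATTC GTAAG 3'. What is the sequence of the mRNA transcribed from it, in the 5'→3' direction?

RNA polymerase reads the template 3'→5' and synthesizes mRNA 5'→3' by base-pairing (A→U, T→A, G↔C). The complement of the template is TATTGCAAGTCGTAAGCCACCGTCCGCTTAGTAAGCATTC; antiparallel, so 5'→3' the coding strand is CTTACGAATGATTCGCCTGCCACCGAATGCTGAACGTTAT. Replace T with U for the mRNA.

5'-CUUACGAAUGAUUCGCCUGCCACCGAAUGCUGAACGUUAU-3'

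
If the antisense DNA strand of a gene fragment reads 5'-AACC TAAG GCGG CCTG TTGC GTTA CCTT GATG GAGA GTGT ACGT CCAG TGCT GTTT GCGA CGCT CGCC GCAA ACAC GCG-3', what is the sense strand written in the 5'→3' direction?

5'-CGCGTGTTTGCGGCGAGCGTCGCAAACAGCACTGGACGTACACTCTCCATCAAGGTAACGCAACAGGCCGCCTTAGGTT-3'

The coding strand is complementary and antiparallel to the template: take the complement (A↔T, G↔C) and reverse.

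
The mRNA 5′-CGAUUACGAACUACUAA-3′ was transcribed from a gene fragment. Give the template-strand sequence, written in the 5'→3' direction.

5'-TTAGTAGTTCGTAATCG-3'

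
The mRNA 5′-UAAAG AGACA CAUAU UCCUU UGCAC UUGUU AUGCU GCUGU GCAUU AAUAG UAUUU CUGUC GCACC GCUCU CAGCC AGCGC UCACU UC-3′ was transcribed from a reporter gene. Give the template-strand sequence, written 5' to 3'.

5'-GAAGTGAGCGCTGGCTGAGAGCGGTGCGACAGAAATACTATTAATGCACAGCAGCATAACAAGTGCAAAGGAATATGTGTCTCTTTA-3'

Replace U with T to get the coding DNA strand: TAAAGAGACACATATTCCTTTGCACTTGTTATGCTGCTGTGCATTAATAGTATTTCTGTCGCACCGCTCTCAGCCAGCGCTCACTTC. The template strand is its reverse complement (complement ATTTCTCTGTGTATAAGGAAACGTGAACAATACGACGACACGTAATTATCATAAAGACAGCGTGGCGAGAGTCGGTCGCGAGTGAAG, then reverse).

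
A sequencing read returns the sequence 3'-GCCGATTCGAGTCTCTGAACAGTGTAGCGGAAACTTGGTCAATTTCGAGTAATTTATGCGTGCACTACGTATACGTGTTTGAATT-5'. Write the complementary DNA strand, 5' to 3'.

5′-CGGCTAAGCTCAGAGACTTGTCACATCGCCTTTGAACCAGTTAAAGCTCATTAAATACGCACGTGATGCATATGCACAAACTTAA-3′

The strand is given 3'→5', so its complement runs 5'→3' in the same left-to-right order: pair each base A↔T, G↔C.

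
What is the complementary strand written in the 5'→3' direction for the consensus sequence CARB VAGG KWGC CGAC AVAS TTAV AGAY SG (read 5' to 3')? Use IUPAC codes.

Standard pairs A↔T, G↔C; ambiguity codes pair R↔Y, K↔M, W↔W, S↔S, B↔V. Complement (GTYVBTCCMWCGGCTGTBTSAATBTCTRSC), then reverse for 5'→3'.

5'-CSRTCTBTAASTBTGTCGGCWMCCTBVYTG-3'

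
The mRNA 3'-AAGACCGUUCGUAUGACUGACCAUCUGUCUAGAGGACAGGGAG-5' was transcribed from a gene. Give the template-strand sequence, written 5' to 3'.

5'-TTCTGGCAAGCATACTGACTGGTAGACAGATCTCCTGTCCCTC-3'

Written 5'→3' the mRNA is GAGGGACAGGAGAUCUGUCUACCAGUCAGUAUGCUUGCCAGAA, so the coding DNA strand is GAGGGACAGGAGATCTGTCTACCAGTCAGTATGCTTGCCAGAA. The template is its reverse complement.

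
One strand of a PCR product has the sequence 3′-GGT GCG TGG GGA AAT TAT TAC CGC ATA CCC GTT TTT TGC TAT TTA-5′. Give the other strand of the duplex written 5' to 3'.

The strand is given 3'→5', so its complement runs 5'→3' in the same left-to-right order: pair each base A↔T, G↔C.

5'-CCACGCACCCCTTTAATAATGGCGTATGGGCAAAAAACGATAAAT-3'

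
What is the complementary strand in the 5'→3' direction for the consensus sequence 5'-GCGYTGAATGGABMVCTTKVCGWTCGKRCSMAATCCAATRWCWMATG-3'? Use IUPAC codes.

5'-CATKWGWYATTGGATTKSGYMCGAWCGBMAAGBKVTCCATTCARCGC-3'

Standard pairs A↔T, G↔C; ambiguity codes pair R↔Y, M↔K, W↔W, S↔S, B↔V. Complement (CGCRACTTACCTVKBGAAMBGCWAGCMYGSKTTAGGTTAYWGWKTAC), then reverse for 5'→3'.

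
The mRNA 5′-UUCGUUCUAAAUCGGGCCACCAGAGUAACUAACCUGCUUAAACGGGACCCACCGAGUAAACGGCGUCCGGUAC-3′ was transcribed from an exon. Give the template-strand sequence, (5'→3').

5'-GTACCGGACGCCGTTTACTCGGTGGGTCCCGTTTAAGCAGGTTAGTTACTCTGGTGGCCCGATTTAGAACGAA-3'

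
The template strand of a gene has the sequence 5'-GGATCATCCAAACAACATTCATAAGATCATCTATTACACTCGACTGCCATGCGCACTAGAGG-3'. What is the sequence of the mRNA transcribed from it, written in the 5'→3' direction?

RNA polymerase reads the template 3'→5' and synthesizes mRNA 5'→3' by base-pairing (A→U, T→A, G↔C). The complement of the template is CCTAGTAGGTTTGTTGTAAGTATTCTAGTAGATAATGTGAGCTGACGGTACGCGTGATCTCC; antiparallel, so 5'→3' the coding strand is CCTCTAGTGCGCATGGCAGTCGAGTGTAATAGATGATCTTATGAATGTTGTTTGGATGATCC. Replace T with U for the mRNA.

5'-CCUCUAGUGCGCAUGGCAGUCGAGUGUAAUAGAUGAUCUUAUGAAUGUUGUUUGGAUGAUCC-3'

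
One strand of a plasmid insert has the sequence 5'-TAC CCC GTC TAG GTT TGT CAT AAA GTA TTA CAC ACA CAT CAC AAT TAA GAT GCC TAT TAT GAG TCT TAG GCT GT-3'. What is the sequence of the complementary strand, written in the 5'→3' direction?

5'-ACAGCCTAAGACTCATAATAGGCATCTTAATTGTGATGTGTGTGTAATACTTTATGACAAACCTAGACGGGGTA-3'

Pairing A↔T and G↔C gives ATGGGGCAGATCCAAACAGTATTTCATAATGTGTGTGTAGTGTTAATTCTACGGATAATACTCAGAATCCGACA, running 3'→5'. Reverse for the 5'→3' convention.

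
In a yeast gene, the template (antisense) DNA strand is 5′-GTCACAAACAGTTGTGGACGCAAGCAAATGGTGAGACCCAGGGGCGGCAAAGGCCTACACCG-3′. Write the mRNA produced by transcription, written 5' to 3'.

5'-CGGUGUAGGCCUUUGCCGCCCCUGGGUCUCACCAUUUGCUUGCGUCCACAACUGUUUGUGAC-3'

The mRNA has the sequence of the coding strand (reverse complement of the template) with T→U. Reverse complement of GTCACAAACAGTTGTGGACGCAAGCAAATGGTGAGACCCAGGGGCGGCAAAGGCCTACACCG is CGGTGTAGGCCTTTGCCGCCCCTGGGTCTCACCATTTGCTTGCGTCCACAACTGTTTGTGAC; then T→U.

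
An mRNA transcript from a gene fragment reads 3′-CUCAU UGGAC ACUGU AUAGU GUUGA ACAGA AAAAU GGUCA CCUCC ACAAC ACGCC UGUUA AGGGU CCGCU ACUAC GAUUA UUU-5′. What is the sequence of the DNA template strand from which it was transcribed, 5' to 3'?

Written 5'→3' the mRNA is UUUAUUAGCAUCAUCGCCUGGGAAUUGUCCGCACAACACCUCCACUGGUAAAAAGACAAGUUGUGAUAUGUCACAGGUUACUC, so the coding DNA strand is TTTATTAGCATCATCGCCTGGGAATTGTCCGCACAACACCTCCACTGGTAAAAAGACAAGTTGTGATATGTCACAGGTTACTC. The template is its reverse complement.

5'-GAGTAACCTGTGACATATCACAACTTGTCTTTTTACCAGTGGAGGTGTTGTGCGGACAATTCCCAGGCGATGATGCTAATAAA-3'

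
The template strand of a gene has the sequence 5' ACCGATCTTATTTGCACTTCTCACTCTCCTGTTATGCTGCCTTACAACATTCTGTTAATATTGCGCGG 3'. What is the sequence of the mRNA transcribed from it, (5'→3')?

5'-CCGCGCAAUAUUAACAGAAUGUUGUAAGGCAGCAUAACAGGAGAGUGAGAAGUGCAAAUAAGAUCGGU-3'

The mRNA has the sequence of the coding strand (reverse complement of the template) with T→U. Reverse complement of ACCGATCTTATTTGCACTTCTCACTCTCCTGTTATGCTGCCTTACAACATTCTGTTAATATTGCGCGG is CCGCGCAATATTAACAGAATGTTGTAAGGCAGCATAACAGGAGAGTGAGAAGTGCAAATAAGATCGGT; then T→U.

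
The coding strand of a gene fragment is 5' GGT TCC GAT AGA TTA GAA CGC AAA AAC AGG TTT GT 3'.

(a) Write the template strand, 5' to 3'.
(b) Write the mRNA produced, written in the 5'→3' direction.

(a) 5'-ACAAACCTGTTTTTGCGTTCTAATCTATCGGAACC-3'
(b) 5'-GGUUCCGAUAGAUUAGAACGCAAAAACAGGUUUGU-3'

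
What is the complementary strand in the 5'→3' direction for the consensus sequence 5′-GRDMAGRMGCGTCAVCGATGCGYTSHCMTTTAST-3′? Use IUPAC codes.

5'-ASTAAAKGDSARCGCATCGBTGACGCKYCTKHYC-3'

Standard pairs A↔T, G↔C; ambiguity codes pair R↔Y, M↔K, S↔S, D↔H, V↔B. Complement (CYHKTCYKCGCAGTBGCTACGCRASDGKAAATSA), then reverse for 5'→3'.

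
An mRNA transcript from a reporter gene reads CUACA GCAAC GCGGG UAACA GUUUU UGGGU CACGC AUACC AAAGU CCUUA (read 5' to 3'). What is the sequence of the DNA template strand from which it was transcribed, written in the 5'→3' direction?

Replace U with T to get the coding DNA strand: CTACAGCAACGCGGGTAACAGTTTTTGGGTCACGCATACCAAAGTCCTTA. The template strand is its reverse complement (complement GATGTCGTTGCGCCCATTGTCAAAAACCCAGTGCGTATGGTTTCAGGAAT, then reverse).

5'-TAAGGACTTTGGTATGCGTGACCCAAAAACTGTTACCCGCGTTGCTGTAG-3'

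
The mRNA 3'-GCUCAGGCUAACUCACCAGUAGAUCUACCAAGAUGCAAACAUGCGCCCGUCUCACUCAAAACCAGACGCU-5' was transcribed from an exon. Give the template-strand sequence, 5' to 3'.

5'-CGAGTCCGATTGAGTGGTCATCTAGATGGTTCTACGTTTGTACGCGGGCAGAGTGAGTTTTGGTCTGCGA-3'

Written 5'→3' the mRNA is UCGCAGACCAAAACUCACUCUGCCCGCGUACAAACGUAGAACCAUCUAGAUGACCACUCAAUCGGACUCG, so the coding DNA strand is TCGCAGACCAAAACTCACTCTGCCCGCGTACAAACGTAGAACCATCTAGATGACCACTCAATCGGACTCG. The template is its reverse complement.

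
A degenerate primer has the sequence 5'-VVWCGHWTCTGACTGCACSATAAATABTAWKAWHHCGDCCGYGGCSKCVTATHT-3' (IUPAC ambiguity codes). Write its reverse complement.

Standard pairs A↔T, G↔C; ambiguity codes pair Y↔R, K↔M, W↔W, S↔S, B↔V, D↔H. Complement (BBWGCDWAGACTGACGTGSTATTTATVATWMTWDDGCHGGCRCCGSMGBATADA), then reverse for 5'→3'.

5′-ADATABGMSGCCRCGGHCGDDWTMWTAVTATTTATSGTGCAGTCAGAWDCGWBB-3′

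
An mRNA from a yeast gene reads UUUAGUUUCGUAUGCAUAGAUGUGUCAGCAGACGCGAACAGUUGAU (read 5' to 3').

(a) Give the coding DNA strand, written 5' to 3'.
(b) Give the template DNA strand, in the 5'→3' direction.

(a) 5′-TTTAGTTTCGTATGCATAGATGTGTCAGCAGACGCGAACAGTTGAT-3′
(b) 5'-ATCAACTGTTCGCGTCTGCTGACACATCTATGCATACGAAACTAAA-3'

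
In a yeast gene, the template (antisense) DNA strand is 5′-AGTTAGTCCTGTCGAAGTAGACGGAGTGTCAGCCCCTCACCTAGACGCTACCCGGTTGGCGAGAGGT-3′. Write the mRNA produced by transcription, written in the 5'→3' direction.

5'-ACCUCUCGCCAACCGGGUAGCGUCUAGGUGAGGGGCUGACACUCCGUCUACUUCGACAGGACUAACU-3'

RNA polymerase reads the template 3'→5' and synthesizes mRNA 5'→3' by base-pairing (A→U, T→A, G↔C). The complement of the template is TCAATCAGGACAGCTTCATCTGCCTCACAGTCGGGGAGTGGATCTGCGATGGGCCAACCGCTCTCCA; antiparallel, so 5'→3' the coding strand is ACCTCTCGCCAACCGGGTAGCGTCTAGGTGAGGGGCTGACACTCCGTCTACTTCGACAGGACTAACT. Replace T with U for the mRNA.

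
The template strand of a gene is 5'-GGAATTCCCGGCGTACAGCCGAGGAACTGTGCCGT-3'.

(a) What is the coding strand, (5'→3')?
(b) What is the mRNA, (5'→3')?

(a) The coding strand is the reverse complement of the template: complement CCTTAAGGGCCGCATGTCGGCTCCTTGACACGGCA, then reverse.
(b) mRNA has the coding-strand sequence with T→U.

(a) 5′-ACGGCACAGTTCCTCGGCTGTACGCCGGGAATTCC-3′
(b) 5'-ACGGCACAGUUCCUCGGCUGUACGCCGGGAAUUCC-3'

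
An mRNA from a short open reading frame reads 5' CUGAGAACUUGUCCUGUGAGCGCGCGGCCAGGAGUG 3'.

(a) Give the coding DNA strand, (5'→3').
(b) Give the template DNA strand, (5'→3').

(a) The coding strand matches the mRNA with U→T.
(b) The template strand is the reverse complement of the coding strand.

(a) 5'-CTGAGAACTTGTCCTGTGAGCGCGCGGCCAGGAGTG-3'
(b) 5′-CACTCCTGGCCGCGCGCTCACAGGACAAGTTCTCAG-3′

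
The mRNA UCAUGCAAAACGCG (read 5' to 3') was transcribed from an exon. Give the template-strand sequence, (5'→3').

Replace U with T to get the coding DNA strand: TCATGCAAAACGCG. The template strand is its reverse complement (complement AGTACGTTTTGCGC, then reverse).

5'-CGCGTTTTGCATGA-3'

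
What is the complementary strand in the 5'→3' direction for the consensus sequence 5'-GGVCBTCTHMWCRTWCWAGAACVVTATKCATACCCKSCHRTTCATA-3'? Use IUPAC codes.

5'-TATGAAYDGSMGGGTATGMATABBGTTCTWGWAYGWKDAGAVGBCC-3'

Standard pairs A↔T, G↔C; ambiguity codes pair R↔Y, M↔K, W↔W, S↔S, B↔V, H↔D. Complement (CCBGVAGADKWGYAWGWTCTTGBBATAMGTATGGGMSGDYAAGTAT), then reverse for 5'→3'.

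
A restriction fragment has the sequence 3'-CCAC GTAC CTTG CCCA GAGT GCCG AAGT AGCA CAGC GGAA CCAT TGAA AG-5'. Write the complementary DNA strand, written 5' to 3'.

5'-GGTGCATGGAACGGGTCTCACGGCTTCATCGTGTCGCCTTGGTAACTTTC-3'

The strand is given 3'→5', so its complement runs 5'→3' in the same left-to-right order: pair each base A↔T, G↔C.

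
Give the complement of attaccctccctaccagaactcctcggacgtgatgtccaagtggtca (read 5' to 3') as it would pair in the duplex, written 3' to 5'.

Base-pairing A↔T, G↔C gives the complement. The complementary strand is antiparallel, so paired with a 5'→3' strand it runs 3'→5'.

3′-TAATGGGAGGGATGGTCTTGAGGAGCCTGCACTACAGGTTCACCAGT-5′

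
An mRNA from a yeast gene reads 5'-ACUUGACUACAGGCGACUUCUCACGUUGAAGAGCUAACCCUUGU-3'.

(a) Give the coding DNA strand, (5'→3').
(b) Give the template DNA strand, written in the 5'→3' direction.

(a) The coding strand matches the mRNA with U→T.
(b) The template strand is the reverse complement of the coding strand.

(a) 5'-ACTTGACTACAGGCGACTTCTCACGTTGAAGAGCTAACCCTTGT-3'
(b) 5'-ACAAGGGTTAGCTCTTCAACGTGAGAAGTCGCCTGTAGTCAAGT-3'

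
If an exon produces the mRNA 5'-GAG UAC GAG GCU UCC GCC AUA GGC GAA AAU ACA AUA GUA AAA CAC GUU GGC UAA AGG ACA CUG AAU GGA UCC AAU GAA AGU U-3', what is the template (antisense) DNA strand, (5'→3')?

Replace U with T to get the coding DNA strand: GAGTACGAGGCTTCCGCCATAGGCGAAAATACAATAGTAAAACACGTTGGCTAAAGGACACTGAATGGATCCAATGAAAGTT. The template strand is its reverse complement (complement CTCATGCTCCGAAGGCGGTATCCGCTTTTATGTTATCATTTTGTGCAACCGATTTCCTGTGACTTACCTAGGTTACTTTCAA, then reverse).

5'-AACTTTCATTGGATCCATTCAGTGTCCTTTAGCCAACGTGTTTTACTATTGTATTTTCGCCTATGGCGGAAGCCTCGTACTC-3'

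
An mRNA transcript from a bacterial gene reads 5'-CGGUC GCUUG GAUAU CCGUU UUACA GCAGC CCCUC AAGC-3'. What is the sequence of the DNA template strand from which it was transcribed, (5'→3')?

5'-GCTTGAGGGGCTGCTGTAAAACGGATATCCAAGCGACCG-3'

Replace U with T to get the coding DNA strand: CGGTCGCTTGGATATCCGTTTTACAGCAGCCCCTCAAGC. The template strand is its reverse complement (complement GCCAGCGAACCTATAGGCAAAATGTCGTCGGGGAGTTCG, then reverse).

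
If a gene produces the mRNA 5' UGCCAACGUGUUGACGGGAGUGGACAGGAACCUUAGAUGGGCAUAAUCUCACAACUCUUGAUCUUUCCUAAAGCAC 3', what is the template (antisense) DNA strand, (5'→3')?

5'-GTGCTTTAGGAAAGATCAAGAGTTGTGAGATTATGCCCATCTAAGGTTCCTGTCCACTCCCGTCAACACGTTGGCA-3'

Replace U with T to get the coding DNA strand: TGCCAACGTGTTGACGGGAGTGGACAGGAACCTTAGATGGGCATAATCTCACAACTCTTGATCTTTCCTAAAGCAC. The template strand is its reverse complement (complement ACGGTTGCACAACTGCCCTCACCTGTCCTTGGAATCTACCCGTATTAGAGTGTTGAGAACTAGAAAGGATTTCGTG, then reverse).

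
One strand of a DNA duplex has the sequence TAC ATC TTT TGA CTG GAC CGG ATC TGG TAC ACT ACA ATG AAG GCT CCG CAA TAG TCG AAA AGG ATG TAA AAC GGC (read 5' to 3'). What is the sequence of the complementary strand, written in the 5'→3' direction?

The complement of TACATCTTTTGACTGGACCGGATCTGGTACACTACAATGAAGGCTCCGCAATAGTCGAAAAGGATGTAAAACGGC is ATGTAGAAAACTGACCTGGCCTAGACCATGTGATGTTACTTCCGAGGCGTTATCAGCTTTTCCTACATTTTGCCG (A↔T, G↔C). DNA strands are antiparallel, so the complementary strand runs 3'→5'; reversing gives the 5'→3' form.

5'-GCCGTTTTACATCCTTTTCGACTATTGCGGAGCCTTCATTGTAGTGTACCAGATCCGGTCCAGTCAAAAGATGTA-3'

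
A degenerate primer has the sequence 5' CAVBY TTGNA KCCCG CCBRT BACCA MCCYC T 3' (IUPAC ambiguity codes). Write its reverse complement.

Standard pairs A↔T, G↔C; ambiguity codes pair R↔Y, M↔K, B↔V, N↔N. Complement (GTBVRAACNTMGGGCGGVYAVTGGTKGGRGA), then reverse for 5'→3'.

5'-AGRGGKTGGTVAYVGGCGGGMTNCAARVBTG-3'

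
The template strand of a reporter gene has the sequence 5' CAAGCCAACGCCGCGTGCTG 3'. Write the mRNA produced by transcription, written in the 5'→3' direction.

5'-CAGCACGCGGCGUUGGCUUG-3'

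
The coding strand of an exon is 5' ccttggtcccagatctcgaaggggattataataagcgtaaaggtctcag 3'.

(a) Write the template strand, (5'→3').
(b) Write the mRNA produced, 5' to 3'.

(a) 5'-CTGAGACCTTTACGCTTATTATAATCCCCTTCGAGATCTGGGACCAAGG-3'
(b) 5'-CCUUGGUCCCAGAUCUCGAAGGGGAUUAUAAUAAGCGUAAAGGUCUCAG-3'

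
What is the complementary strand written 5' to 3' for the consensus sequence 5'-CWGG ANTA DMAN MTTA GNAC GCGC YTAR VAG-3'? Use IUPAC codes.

5′-CTBYTARGCGCGTNCTAAKNTKHTANTCCWG-3′

Standard pairs A↔T, G↔C; ambiguity codes pair R↔Y, M↔K, W↔W, D↔H, V↔B, N↔N. Complement (GWCCTNATHKTNKAATCNTGCGCGRATYBTC), then reverse for 5'→3'.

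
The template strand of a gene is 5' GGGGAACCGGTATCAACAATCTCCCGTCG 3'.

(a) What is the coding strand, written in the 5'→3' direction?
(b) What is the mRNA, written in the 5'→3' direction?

(a) 5'-CGACGGGAGATTGTTGATACCGGTTCCCC-3'
(b) 5′-CGACGGGAGAUUGUUGAUACCGGUUCCCC-3′

(a) The coding strand is the reverse complement of the template: complement CCCCTTGGCCATAGTTGTTAGAGGGCAGC, then reverse.
(b) mRNA has the coding-strand sequence with T→U.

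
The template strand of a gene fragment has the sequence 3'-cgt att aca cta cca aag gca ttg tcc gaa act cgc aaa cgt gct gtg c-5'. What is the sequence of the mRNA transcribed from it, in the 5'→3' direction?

Reading the template 3'→5' as shown, RNA polymerase pairs each base (A→U, T→A, G↔C) to build mRNA 5'→3' directly.

5'-GCAUAAUGUGAUGGUUUCCGUAACAGGCUUUGAGCGUUUGCACGACACG-3'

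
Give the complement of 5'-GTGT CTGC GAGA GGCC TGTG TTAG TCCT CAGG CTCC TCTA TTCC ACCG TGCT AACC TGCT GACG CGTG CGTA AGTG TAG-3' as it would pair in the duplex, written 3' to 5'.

3'-CACAGACGCTCTCCGGACACAATCAGGAGTCCGAGGAGATAAGGTGGCACGATTGGACGACTGCGCACGCATTCACATC-5'

Base-pairing A↔T, G↔C gives the complement. The complementary strand is antiparallel, so paired with a 5'→3' strand it runs 3'→5'.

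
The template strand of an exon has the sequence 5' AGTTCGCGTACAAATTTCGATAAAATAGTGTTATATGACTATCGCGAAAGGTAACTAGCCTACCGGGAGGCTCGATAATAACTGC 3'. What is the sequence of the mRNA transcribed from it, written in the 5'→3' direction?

RNA polymerase reads the template 3'→5' and synthesizes mRNA 5'→3' by base-pairing (A→U, T→A, G↔C). The complement of the template is TCAAGCGCATGTTTAAAGCTATTTTATCACAATATACTGATAGCGCTTTCCATTGATCGGATGGCCCTCCGAGCTATTATTGACG; antiparallel, so 5'→3' the coding strand is GCAGTTATTATCGAGCCTCCCGGTAGGCTAGTTACCTTTCGCGATAGTCATATAACACTATTTTATCGAAATTTGTACGCGAACT. Replace T with U for the mRNA.

5′-GCAGUUAUUAUCGAGCCUCCCGGUAGGCUAGUUACCUUUCGCGAUAGUCAUAUAACACUAUUUUAUCGAAAUUUGUACGCGAACU-3′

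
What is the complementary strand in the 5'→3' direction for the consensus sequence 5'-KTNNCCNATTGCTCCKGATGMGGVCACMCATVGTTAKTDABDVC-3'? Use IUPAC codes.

Standard pairs A↔T, G↔C; ambiguity codes pair M↔K, B↔V, D↔H, N↔N. Complement (MANNGGNTAACGAGGMCTACKCCBGTGKGTABCAATMAHTVHBG), then reverse for 5'→3'.

5'-GBHVTHAMTAACBATGKGTGBCCKCATCMGGAGCAATNGGNNAM-3'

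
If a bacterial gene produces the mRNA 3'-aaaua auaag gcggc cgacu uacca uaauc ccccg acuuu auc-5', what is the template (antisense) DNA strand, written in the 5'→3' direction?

Written 5'→3' the mRNA is CUAUUUCAGCCCCCUAAUACCAUUCAGCCGGCGGAAUAAUAAA, so the coding DNA strand is CTATTTCAGCCCCCTAATACCATTCAGCCGGCGGAATAATAAA. The template is its reverse complement.

5'-TTTATTATTCCGCCGGCTGAATGGTATTAGGGGGCTGAAATAG-3'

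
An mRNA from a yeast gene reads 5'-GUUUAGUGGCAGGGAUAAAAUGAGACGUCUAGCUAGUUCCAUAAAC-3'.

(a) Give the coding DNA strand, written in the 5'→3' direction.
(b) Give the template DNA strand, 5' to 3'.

(a) 5'-GTTTAGTGGCAGGGATAAAATGAGACGTCTAGCTAGTTCCATAAAC-3'
(b) 5'-GTTTATGGAACTAGCTAGACGTCTCATTTTATCCCTGCCACTAAAC-3'

(a) The coding strand matches the mRNA with U→T.
(b) The template strand is the reverse complement of the coding strand.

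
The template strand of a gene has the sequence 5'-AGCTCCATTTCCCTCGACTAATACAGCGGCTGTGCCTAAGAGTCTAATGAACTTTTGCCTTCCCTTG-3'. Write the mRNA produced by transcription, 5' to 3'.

The mRNA has the sequence of the coding strand (reverse complement of the template) with T→U. Reverse complement of AGCTCCATTTCCCTCGACTAATACAGCGGCTGTGCCTAAGAGTCTAATGAACTTTTGCCTTCCCTTG is CAAGGGAAGGCAAAAGTTCATTAGACTCTTAGGCACAGCCGCTGTATTAGTCGAGGGAAATGGAGCT; then T→U.

5′-CAAGGGAAGGCAAAAGUUCAUUAGACUCUUAGGCACAGCCGCUGUAUUAGUCGAGGGAAAUGGAGCU-3′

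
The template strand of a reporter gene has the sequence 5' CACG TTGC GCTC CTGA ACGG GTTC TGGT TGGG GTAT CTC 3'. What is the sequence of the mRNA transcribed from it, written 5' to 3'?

5'-GAGAUACCCCAACCAGAACCCGUUCAGGAGCGCAACGUG-3'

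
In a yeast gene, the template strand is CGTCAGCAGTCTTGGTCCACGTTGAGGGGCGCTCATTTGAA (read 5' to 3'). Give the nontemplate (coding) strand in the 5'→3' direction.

5'-TTCAAATGAGCGCCCCTCAACGTGGACCAAGACTGCTGACG-3'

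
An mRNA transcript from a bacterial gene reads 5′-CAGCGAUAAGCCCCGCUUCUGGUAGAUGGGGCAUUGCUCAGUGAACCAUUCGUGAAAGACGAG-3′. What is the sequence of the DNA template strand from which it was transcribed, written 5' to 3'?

5'-CTCGTCTTTCACGAATGGTTCACTGAGCAATGCCCCATCTACCAGAAGCGGGGCTTATCGCTG-3'

Replace U with T to get the coding DNA strand: CAGCGATAAGCCCCGCTTCTGGTAGATGGGGCATTGCTCAGTGAACCATTCGTGAAAGACGAG. The template strand is its reverse complement (complement GTCGCTATTCGGGGCGAAGACCATCTACCCCGTAACGAGTCACTTGGTAAGCACTTTCTGCTC, then reverse).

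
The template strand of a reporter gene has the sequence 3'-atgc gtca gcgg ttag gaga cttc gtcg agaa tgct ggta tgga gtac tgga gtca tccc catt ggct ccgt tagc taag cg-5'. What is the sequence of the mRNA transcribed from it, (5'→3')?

Reading the template 3'→5' as shown, RNA polymerase pairs each base (A→U, T→A, G↔C) to build mRNA 5'→3' directly.

5'-UACGCAGUCGCCAAUCCUCUGAAGCAGCUCUUACGACCAUACCUCAUGACCUCAGUAGGGGUAACCGAGGCAAUCGAUUCGC-3'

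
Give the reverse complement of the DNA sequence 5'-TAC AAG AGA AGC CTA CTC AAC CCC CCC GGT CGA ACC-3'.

Complement each base (A↔T, G↔C): ATGTTCTCTTCGGATGAGTTGGGGGGGCCAGCTTGG. Then reverse.

5'-GGTTCGACCGGGGGGGTTGAGTAGGCTTCTCTTGTA-3'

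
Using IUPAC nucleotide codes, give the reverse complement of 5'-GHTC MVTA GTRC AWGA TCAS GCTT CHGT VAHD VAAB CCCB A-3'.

5'-TVGGGVTTBHDTBACDGAAGCSTGATCWTGYACTABKGADC-3'

Standard pairs A↔T, G↔C; ambiguity codes pair R↔Y, M↔K, W↔W, S↔S, B↔V, D↔H. Complement (CDAGKBATCAYGTWCTAGTSCGAAGDCABTDHBTTVGGGVT), then reverse for 5'→3'.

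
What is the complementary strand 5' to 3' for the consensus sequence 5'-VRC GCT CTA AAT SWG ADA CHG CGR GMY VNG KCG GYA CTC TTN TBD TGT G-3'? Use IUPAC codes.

5'-CACAHVANAAGAGTRCCGMCNBRKCYCGCDGTHTCWSATTTAGAGCGYB-3'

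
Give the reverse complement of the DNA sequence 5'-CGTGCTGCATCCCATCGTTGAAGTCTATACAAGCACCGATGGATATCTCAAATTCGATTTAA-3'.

5'-TTAAATCGAATTTGAGATATCCATCGGTGCTTGTATAGACTTCAACGATGGGATGCAGCACG-3'

Reading the sequence 3'→5' and pairing each base (A↔T, G↔C) gives the reverse complement directly.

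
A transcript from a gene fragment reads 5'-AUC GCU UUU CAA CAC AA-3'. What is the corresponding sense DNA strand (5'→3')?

5'-ATCGCTTTTCAACACAA-3'

The coding DNA strand has the same 5'→3' sequence as the mRNA with U replaced by T.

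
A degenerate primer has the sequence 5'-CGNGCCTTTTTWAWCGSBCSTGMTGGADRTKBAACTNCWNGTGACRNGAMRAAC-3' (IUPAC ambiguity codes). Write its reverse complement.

5'-GTTYKTCNYGTCACNWGNAGTTVMAYHTCCAKCASGVSCGWTWAAAAAGGCNCG-3'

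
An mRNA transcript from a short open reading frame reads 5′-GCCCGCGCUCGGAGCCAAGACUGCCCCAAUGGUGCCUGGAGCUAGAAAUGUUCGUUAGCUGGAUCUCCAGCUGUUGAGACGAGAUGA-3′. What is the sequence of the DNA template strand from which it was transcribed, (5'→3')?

Replace U with T to get the coding DNA strand: GCCCGCGCTCGGAGCCAAGACTGCCCCAATGGTGCCTGGAGCTAGAAATGTTCGTTAGCTGGATCTCCAGCTGTTGAGACGAGATGA. The template strand is its reverse complement (complement CGGGCGCGAGCCTCGGTTCTGACGGGGTTACCACGGACCTCGATCTTTACAAGCAATCGACCTAGAGGTCGACAACTCTGCTCTACT, then reverse).

5'-TCATCTCGTCTCAACAGCTGGAGATCCAGCTAACGAACATTTCTAGCTCCAGGCACCATTGGGGCAGTCTTGGCTCCGAGCGCGGGC-3'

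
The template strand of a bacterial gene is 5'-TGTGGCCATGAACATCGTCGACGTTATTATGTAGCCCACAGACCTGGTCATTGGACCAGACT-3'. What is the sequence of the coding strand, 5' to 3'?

The coding strand is complementary and antiparallel to the template: take the complement (A↔T, G↔C) and reverse.

5′-AGTCTGGTCCAATGACCAGGTCTGTGGGCTACATAATAACGTCGACGATGTTCATGGCCACA-3′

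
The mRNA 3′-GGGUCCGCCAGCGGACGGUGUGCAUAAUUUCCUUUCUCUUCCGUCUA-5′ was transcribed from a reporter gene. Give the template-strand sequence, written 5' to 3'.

5'-CCCAGGCGGTCGCCTGCCACACGTATTAAAGGAAAGAGAAGGCAGAT-3'

Written 5'→3' the mRNA is AUCUGCCUUCUCUUUCCUUUAAUACGUGUGGCAGGCGACCGCCUGGG, so the coding DNA strand is ATCTGCCTTCTCTTTCCTTTAATACGTGTGGCAGGCGACCGCCTGGG. The template is its reverse complement.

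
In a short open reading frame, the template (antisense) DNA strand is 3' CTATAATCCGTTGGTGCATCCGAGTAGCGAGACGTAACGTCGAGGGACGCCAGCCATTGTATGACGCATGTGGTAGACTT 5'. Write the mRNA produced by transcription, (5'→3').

5'-GAUAUUAGGCAACCACGUAGGCUCAUCGCUCUGCAUUGCAGCUCCCUGCGGUCGGUAACAUACUGCGUACACCAUCUGAA-3'

Reading the template 3'→5' as shown, RNA polymerase pairs each base (A→U, T→A, G↔C) to build mRNA 5'→3' directly.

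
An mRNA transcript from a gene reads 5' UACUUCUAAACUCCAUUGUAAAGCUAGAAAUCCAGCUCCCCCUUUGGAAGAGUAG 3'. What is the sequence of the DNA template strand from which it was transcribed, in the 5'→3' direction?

5′-CTACTCTTCCAAAGGGGGAGCTGGATTTCTAGCTTTACAATGGAGTTTAGAAGTA-3′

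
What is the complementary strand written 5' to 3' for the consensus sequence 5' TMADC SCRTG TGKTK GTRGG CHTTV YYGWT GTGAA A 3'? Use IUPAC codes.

5'-TTTCACAWCRRBAADGCCYACMAMCACAYGSGHTKA-3'

Standard pairs A↔T, G↔C; ambiguity codes pair R↔Y, M↔K, W↔W, S↔S, D↔H, V↔B. Complement (AKTHGSGYACACMAMCAYCCGDAABRRCWACACTTT), then reverse for 5'→3'.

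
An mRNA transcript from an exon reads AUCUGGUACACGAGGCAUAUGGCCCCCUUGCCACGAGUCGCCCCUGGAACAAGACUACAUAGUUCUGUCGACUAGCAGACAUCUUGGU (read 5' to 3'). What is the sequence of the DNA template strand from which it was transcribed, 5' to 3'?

Replace U with T to get the coding DNA strand: ATCTGGTACACGAGGCATATGGCCCCCTTGCCACGAGTCGCCCCTGGAACAAGACTACATAGTTCTGTCGACTAGCAGACATCTTGGT. The template strand is its reverse complement (complement TAGACCATGTGCTCCGTATACCGGGGGAACGGTGCTCAGCGGGGACCTTGTTCTGATGTATCAAGACAGCTGATCGTCTGTAGAACCA, then reverse).

5′-ACCAAGATGTCTGCTAGTCGACAGAACTATGTAGTCTTGTTCCAGGGGCGACTCGTGGCAAGGGGGCCATATGCCTCGTGTACCAGAT-3′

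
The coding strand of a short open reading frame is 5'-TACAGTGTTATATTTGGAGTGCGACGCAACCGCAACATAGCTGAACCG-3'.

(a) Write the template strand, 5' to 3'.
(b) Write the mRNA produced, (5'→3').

(a) The template strand is the reverse complement of the coding strand: complement ATGTCACAATATAAACCTCACGCTGCGTTGGCGTTGTATCGACTTGGC, then reverse.
(b) mRNA matches the coding strand with T→U.

(a) 5'-CGGTTCAGCTATGTTGCGGTTGCGTCGCACTCCAAATATAACACTGTA-3'
(b) 5'-UACAGUGUUAUAUUUGGAGUGCGACGCAACCGCAACAUAGCUGAACCG-3'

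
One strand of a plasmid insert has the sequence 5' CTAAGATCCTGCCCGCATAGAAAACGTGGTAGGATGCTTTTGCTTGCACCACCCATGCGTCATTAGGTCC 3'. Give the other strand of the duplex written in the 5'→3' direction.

5'-GGACCTAATGACGCATGGGTGGTGCAAGCAAAAGCATCCTACCACGTTTTCTATGCGGGCAGGATCTTAG-3'

The complement of CTAAGATCCTGCCCGCATAGAAAACGTGGTAGGATGCTTTTGCTTGCACCACCCATGCGTCATTAGGTCC is GATTCTAGGACGGGCGTATCTTTTGCACCATCCTACGAAAACGAACGTGGTGGGTACGCAGTAATCCAGG (A↔T, G↔C). DNA strands are antiparallel, so the complementary strand runs 3'→5'; reversing gives the 5'→3' form.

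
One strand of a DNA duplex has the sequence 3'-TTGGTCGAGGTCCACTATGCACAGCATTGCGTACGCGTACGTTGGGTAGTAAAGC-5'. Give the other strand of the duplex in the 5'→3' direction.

5'-AACCAGCTCCAGGTGATACGTGTCGTAACGCATGCGCATGCAACCCATCATTTCG-3'

The strand is given 3'→5', so its complement runs 5'→3' in the same left-to-right order: pair each base A↔T, G↔C.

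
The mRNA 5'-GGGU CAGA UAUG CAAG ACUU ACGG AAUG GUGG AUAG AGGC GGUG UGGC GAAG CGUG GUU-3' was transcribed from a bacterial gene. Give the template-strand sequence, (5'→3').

5'-AACCACGCTTCGCCACACCGCCTCTATCCACCATTCCGTAAGTCTTGCATATCTGACCC-3'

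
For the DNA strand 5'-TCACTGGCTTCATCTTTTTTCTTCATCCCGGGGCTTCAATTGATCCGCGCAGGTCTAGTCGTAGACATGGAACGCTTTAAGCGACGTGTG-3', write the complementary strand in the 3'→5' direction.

Base-pairing A↔T, G↔C gives the complement. The complementary strand is antiparallel, so paired with a 5'→3' strand it runs 3'→5'.

3'-AGTGACCGAAGTAGAAAAAAGAAGTAGGGCCCCGAAGTTAACTAGGCGCGTCCAGATCAGCATCTGTACCTTGCGAAATTCGCTGCACAC-5'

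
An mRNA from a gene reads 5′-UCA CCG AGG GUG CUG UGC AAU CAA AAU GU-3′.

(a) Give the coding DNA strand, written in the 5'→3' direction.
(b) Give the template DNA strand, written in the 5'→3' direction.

(a) 5'-TCACCGAGGGTGCTGTGCAATCAAAATGT-3'
(b) 5'-ACATTTTGATTGCACAGCACCCTCGGTGA-3'

(a) The coding strand matches the mRNA with U→T.
(b) The template strand is the reverse complement of the coding strand.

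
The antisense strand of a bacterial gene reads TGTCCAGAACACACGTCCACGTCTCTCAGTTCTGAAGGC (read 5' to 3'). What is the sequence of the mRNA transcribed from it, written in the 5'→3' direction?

5'-GCCUUCAGAACUGAGAGACGUGGACGUGUGUUCUGGACA-3'

The mRNA has the sequence of the coding strand (reverse complement of the template) with T→U. Reverse complement of TGTCCAGAACACACGTCCACGTCTCTCAGTTCTGAAGGC is GCCTTCAGAACTGAGAGACGTGGACGTGTGTTCTGGACA; then T→U.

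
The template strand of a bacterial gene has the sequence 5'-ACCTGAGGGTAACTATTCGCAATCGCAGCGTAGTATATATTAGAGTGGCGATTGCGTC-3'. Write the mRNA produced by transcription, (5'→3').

5'-GACGCAAUCGCCACUCUAAUAUAUACUACGCUGCGAUUGCGAAUAGUUACCCUCAGGU-3'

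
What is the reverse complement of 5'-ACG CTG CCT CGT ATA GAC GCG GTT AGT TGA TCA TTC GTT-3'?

5′-AACGAATGATCAACTAACCGCGTCTATACGAGGCAGCGT-3′

Complement each base (A↔T, G↔C): TGCGACGGAGCATATCTGCGCCAATCAACTAGTAAGCAA. Then reverse.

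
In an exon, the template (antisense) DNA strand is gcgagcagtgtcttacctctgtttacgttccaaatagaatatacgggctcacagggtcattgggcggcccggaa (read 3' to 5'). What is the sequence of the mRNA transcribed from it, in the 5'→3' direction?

5'-CGCUCGUCACAGAAUGGAGACAAAUGCAAGGUUUAUCUUAUAUGCCCGAGUGUCCCAGUAACCCGCCGGGCCUU-3'

Reading the template 3'→5' as shown, RNA polymerase pairs each base (A→U, T→A, G↔C) to build mRNA 5'→3' directly.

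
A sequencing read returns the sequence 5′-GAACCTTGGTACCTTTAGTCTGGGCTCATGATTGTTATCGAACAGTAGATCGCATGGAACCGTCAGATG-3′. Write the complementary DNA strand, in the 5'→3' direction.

5'-CATCTGACGGTTCCATGCGATCTACTGTTCGATAACAATCATGAGCCCAGACTAAAGGTACCAAGGTTC-3'

Pairing A↔T and G↔C gives CTTGGAACCATGGAAATCAGACCCGAGTACTAACAATAGCTTGTCATCTAGCGTACCTTGGCAGTCTAC, running 3'→5'. Reverse for the 5'→3' convention.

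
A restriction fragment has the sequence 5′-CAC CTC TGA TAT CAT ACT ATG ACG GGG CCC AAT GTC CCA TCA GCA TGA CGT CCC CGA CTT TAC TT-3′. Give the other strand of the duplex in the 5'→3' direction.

Pairing A↔T and G↔C gives GTGGAGACTATAGTATGATACTGCCCCGGGTTACAGGGTAGTCGTACTGCAGGGGCTGAAATGAA, running 3'→5'. Reverse for the 5'→3' convention.

5'-AAGTAAAGTCGGGGACGTCATGCTGATGGGACATTGGGCCCCGTCATAGTATGATATCAGAGGTG-3'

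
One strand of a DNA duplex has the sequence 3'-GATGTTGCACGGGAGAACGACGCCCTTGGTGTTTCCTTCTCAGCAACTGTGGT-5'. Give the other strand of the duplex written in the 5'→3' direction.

5′-CTACAACGTGCCCTCTTGCTGCGGGAACCACAAAGGAAGAGTCGTTGACACCA-3′

The strand is given 3'→5', so its complement runs 5'→3' in the same left-to-right order: pair each base A↔T, G↔C.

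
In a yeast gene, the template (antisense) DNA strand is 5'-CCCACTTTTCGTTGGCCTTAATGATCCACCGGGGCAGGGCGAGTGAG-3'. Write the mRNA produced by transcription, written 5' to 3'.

The mRNA has the sequence of the coding strand (reverse complement of the template) with T→U. Reverse complement of CCCACTTTTCGTTGGCCTTAATGATCCACCGGGGCAGGGCGAGTGAG is CTCACTCGCCCTGCCCCGGTGGATCATTAAGGCCAACGAAAAGTGGG; then T→U.

5′-CUCACUCGCCCUGCCCCGGUGGAUCAUUAAGGCCAACGAAAAGUGGG-3′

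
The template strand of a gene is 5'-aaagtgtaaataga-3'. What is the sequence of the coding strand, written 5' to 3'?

5'-TCTATTTACACTTT-3'

The coding strand is complementary and antiparallel to the template: take the complement (A↔T, G↔C) and reverse.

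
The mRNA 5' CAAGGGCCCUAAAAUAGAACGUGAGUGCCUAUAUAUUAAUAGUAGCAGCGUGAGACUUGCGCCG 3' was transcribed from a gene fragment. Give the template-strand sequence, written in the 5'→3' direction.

Replace U with T to get the coding DNA strand: CAAGGGCCCTAAAATAGAACGTGAGTGCCTATATATTAATAGTAGCAGCGTGAGACTTGCGCCG. The template strand is its reverse complement (complement GTTCCCGGGATTTTATCTTGCACTCACGGATATATAATTATCATCGTCGCACTCTGAACGCGGC, then reverse).

5′-CGGCGCAAGTCTCACGCTGCTACTATTAATATATAGGCACTCACGTTCTATTTTAGGGCCCTTG-3′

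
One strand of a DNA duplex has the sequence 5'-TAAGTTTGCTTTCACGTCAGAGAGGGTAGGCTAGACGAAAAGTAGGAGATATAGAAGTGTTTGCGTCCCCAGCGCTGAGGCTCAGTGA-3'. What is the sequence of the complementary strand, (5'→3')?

Pairing A↔T and G↔C gives ATTCAAACGAAAGTGCAGTCTCTCCCATCCGATCTGCTTTTCATCCTCTATATCTTCACAAACGCAGGGGTCGCGACTCCGAGTCACT, running 3'→5'. Reverse for the 5'→3' convention.

5'-TCACTGAGCCTCAGCGCTGGGGACGCAAACACTTCTATATCTCCTACTTTTCGTCTAGCCTACCCTCTCTGACGTGAAAGCAAACTTA-3'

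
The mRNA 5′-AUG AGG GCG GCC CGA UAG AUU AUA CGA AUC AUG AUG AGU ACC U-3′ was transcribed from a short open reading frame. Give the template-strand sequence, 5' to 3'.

Replace U with T to get the coding DNA strand: ATGAGGGCGGCCCGATAGATTATACGAATCATGATGAGTACCT. The template strand is its reverse complement (complement TACTCCCGCCGGGCTATCTAATATGCTTAGTACTACTCATGGA, then reverse).

5'-AGGTACTCATCATGATTCGTATAATCTATCGGGCCGCCCTCAT-3'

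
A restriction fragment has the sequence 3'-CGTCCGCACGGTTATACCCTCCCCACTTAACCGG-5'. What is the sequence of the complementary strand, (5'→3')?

5'-GCAGGCGTGCCAATATGGGAGGGGTGAATTGGCC-3'

The strand is given 3'→5', so its complement runs 5'→3' in the same left-to-right order: pair each base A↔T, G↔C.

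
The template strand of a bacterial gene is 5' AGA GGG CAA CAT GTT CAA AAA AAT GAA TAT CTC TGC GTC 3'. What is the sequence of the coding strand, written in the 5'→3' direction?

The coding strand is complementary and antiparallel to the template: take the complement (A↔T, G↔C) and reverse.

5'-GACGCAGAGATATTCATTTTTTTGAACATGTTGCCCTCT-3'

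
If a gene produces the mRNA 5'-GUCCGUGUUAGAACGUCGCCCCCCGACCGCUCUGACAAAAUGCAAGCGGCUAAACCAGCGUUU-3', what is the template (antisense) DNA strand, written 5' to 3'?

Replace U with T to get the coding DNA strand: GTCCGTGTTAGAACGTCGCCCCCCGACCGCTCTGACAAAATGCAAGCGGCTAAACCAGCGTTT. The template strand is its reverse complement (complement CAGGCACAATCTTGCAGCGGGGGGCTGGCGAGACTGTTTTACGTTCGCCGATTTGGTCGCAAA, then reverse).

5′-AAACGCTGGTTTAGCCGCTTGCATTTTGTCAGAGCGGTCGGGGGGCGACGTTCTAACACGGAC-3′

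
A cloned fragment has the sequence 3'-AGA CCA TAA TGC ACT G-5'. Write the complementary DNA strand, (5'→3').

The strand is given 3'→5', so its complement runs 5'→3' in the same left-to-right order: pair each base A↔T, G↔C.

5′-TCTGGTATTACGTGAC-3′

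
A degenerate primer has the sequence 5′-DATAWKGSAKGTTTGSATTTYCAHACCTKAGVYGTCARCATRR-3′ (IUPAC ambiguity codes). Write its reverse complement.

Standard pairs A↔T, G↔C; ambiguity codes pair R↔Y, K↔M, W↔W, S↔S, D↔H, V↔B. Complement (HTATWMCSTMCAAACSTAAARGTDTGGAMTCBRCAGTYGTAYY), then reverse for 5'→3'.

5'-YYATGYTGACRBCTMAGGTDTGRAAATSCAAACMTSCMWTATH-3'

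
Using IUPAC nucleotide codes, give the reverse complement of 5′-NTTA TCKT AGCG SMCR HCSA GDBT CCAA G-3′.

Standard pairs A↔T, G↔C; ambiguity codes pair R↔Y, M↔K, S↔S, B↔V, D↔H, N↔N. Complement (NAATAGMATCGCSKGYDGSTCHVAGGTTC), then reverse for 5'→3'.

5'-CTTGGAVHCTSGDYGKSCGCTAMGATAAN-3'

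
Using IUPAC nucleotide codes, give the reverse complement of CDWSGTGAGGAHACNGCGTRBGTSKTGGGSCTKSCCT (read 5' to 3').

5'-AGGSMAGSCCCAMSACVYACGCNGTDTCCTCACSWHG-3'

Standard pairs A↔T, G↔C; ambiguity codes pair R↔Y, K↔M, W↔W, S↔S, B↔V, D↔H, N↔N. Complement (GHWSCACTCCTDTGNCGCAYVCASMACCCSGAMSGGA), then reverse for 5'→3'.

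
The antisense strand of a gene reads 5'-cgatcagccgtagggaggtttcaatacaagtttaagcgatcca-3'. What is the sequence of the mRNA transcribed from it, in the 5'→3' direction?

The mRNA has the sequence of the coding strand (reverse complement of the template) with T→U. Reverse complement of CGATCAGCCGTAGGGAGGTTTCAATACAAGTTTAAGCGATCCA is TGGATCGCTTAAACTTGTATTGAAACCTCCCTACGGCTGATCG; then T→U.

5'-UGGAUCGCUUAAACUUGUAUUGAAACCUCCCUACGGCUGAUCG-3'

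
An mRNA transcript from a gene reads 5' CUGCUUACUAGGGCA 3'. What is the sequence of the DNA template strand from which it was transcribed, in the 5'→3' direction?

5'-TGCCCTAGTAAGCAG-3'

Replace U with T to get the coding DNA strand: CTGCTTACTAGGGCA. The template strand is its reverse complement (complement GACGAATGATCCCGT, then reverse).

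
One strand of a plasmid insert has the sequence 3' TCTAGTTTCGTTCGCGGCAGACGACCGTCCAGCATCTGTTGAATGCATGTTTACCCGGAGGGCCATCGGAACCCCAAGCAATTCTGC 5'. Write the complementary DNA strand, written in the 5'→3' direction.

The strand is given 3'→5', so its complement runs 5'→3' in the same left-to-right order: pair each base A↔T, G↔C.

5'-AGATCAAAGCAAGCGCCGTCTGCTGGCAGGTCGTAGACAACTTACGTACAAATGGGCCTCCCGGTAGCCTTGGGGTTCGTTAAGACG-3'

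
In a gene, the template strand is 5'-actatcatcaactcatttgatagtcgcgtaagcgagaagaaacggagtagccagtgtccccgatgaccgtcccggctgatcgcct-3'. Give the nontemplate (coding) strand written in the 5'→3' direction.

5'-AGGCGATCAGCCGGGACGGTCATCGGGGACACTGGCTACTCCGTTTCTTCTCGCTTACGCGACTATCAAATGAGTTGATGATAGT-3'

The coding strand is complementary and antiparallel to the template: take the complement (A↔T, G↔C) and reverse.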